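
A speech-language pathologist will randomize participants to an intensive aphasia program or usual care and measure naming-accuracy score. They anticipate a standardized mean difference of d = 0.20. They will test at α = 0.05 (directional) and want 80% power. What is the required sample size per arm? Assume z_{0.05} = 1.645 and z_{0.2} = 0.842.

For two independent groups with equal n: n = 2·((z_{α} + z_β) / d)².
z_{α} + z_β = 1.645 + 0.842 = 2.487.
n = 2 × (2.487 / 0.20)² = 2 × 12.435² = 2 × 154.63 = 309.3.
Round up to the next whole participant.

n = 310 per group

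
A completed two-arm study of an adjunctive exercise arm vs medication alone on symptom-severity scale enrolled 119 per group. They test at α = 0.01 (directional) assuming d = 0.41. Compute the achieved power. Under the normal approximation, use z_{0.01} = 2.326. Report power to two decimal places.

For two equal groups, power = Φ(d·√(n/2) − z_{α}).
d·√(n/2) = 0.41 × √(119/2) = 0.41 × 7.714 = 3.163.
z_β = 3.163 − 2.326 = 0.837.
Power = Φ(0.837) = 0.799.

power ≈ 0.80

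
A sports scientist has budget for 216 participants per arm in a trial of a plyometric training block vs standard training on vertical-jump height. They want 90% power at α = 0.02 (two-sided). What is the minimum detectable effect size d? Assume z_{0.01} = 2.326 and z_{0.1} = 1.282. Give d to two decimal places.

d_min ≈ 0.35

For two independent groups of n = 216 each: d_min = (z_{α/2} + z_β)·√(2/n).
z-sum = 2.326 + 1.282 = 3.608.
d_min = 3.608 × √(2/216) = 3.608 × 0.0962 = 0.347.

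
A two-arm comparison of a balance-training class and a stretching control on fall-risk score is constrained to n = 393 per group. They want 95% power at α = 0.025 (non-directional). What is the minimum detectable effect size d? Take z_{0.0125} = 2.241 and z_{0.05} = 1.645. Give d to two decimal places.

d_min ≈ 0.28

For two independent groups of n = 393 each: d_min = (z_{α/2} + z_β)·√(2/n).
z-sum = 2.241 + 1.645 = 3.886.
d_min = 3.886 × √(2/393) = 3.886 × 0.0713 = 0.277.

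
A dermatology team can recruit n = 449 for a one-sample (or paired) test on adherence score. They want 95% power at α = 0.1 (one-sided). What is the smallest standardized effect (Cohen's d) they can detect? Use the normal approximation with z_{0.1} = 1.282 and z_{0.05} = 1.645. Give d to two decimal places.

For a single sample (or paired design) of n = 449: d_min = (z_{α} + z_β)/√n.
z-sum = 1.282 + 1.645 = 2.927.
d_min = 2.927 / √449 = 2.927 / 21.190 = 0.138.

d_min ≈ 0.14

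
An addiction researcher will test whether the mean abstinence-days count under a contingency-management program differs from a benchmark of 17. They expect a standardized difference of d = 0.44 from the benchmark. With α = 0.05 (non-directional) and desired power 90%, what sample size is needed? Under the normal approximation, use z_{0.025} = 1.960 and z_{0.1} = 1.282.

n = 55

For a one-sample test: n = ((z_{α/2} + z_β) / d)².
z_{α/2} + z_β = 1.960 + 1.282 = 3.242.
n = (3.242 / 0.44)² = 7.368² = 54.29.
Round up.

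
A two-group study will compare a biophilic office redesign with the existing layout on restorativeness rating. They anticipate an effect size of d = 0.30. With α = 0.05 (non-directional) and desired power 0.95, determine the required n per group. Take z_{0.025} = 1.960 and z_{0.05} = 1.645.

n = 289 per group

For two independent groups with equal n: n = 2·((z_{α/2} + z_β) / d)².
z_{α/2} + z_β = 1.960 + 1.645 = 3.605.
n = 2 × (3.605 / 0.30)² = 2 × 12.017² = 2 × 144.40 = 288.8.
Round up to the next whole participant.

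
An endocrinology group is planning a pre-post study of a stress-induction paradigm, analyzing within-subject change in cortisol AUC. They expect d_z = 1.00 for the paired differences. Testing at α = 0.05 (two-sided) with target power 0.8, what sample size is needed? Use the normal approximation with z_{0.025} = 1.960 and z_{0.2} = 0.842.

n = 8 pairs

For a paired (one-sample on differences) test: n = ((z_{α/2} + z_β) / d)².
z_{α/2} + z_β = 1.960 + 0.842 = 2.802.
n = (2.802 / 1.00)² = 2.802² = 7.85.
Round up.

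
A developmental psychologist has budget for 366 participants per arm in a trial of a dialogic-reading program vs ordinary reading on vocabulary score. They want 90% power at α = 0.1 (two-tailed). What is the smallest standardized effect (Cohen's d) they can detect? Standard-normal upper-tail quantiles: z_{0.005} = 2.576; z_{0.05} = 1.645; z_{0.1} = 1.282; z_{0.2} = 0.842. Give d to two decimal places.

For two independent groups of n = 366 each: d_min = (z_{α/2} + z_β)·√(2/n).
z-sum = 1.645 + 1.282 = 2.927.
d_min = 2.927 × √(2/366) = 2.927 × 0.0739 = 0.216.

d_min ≈ 0.22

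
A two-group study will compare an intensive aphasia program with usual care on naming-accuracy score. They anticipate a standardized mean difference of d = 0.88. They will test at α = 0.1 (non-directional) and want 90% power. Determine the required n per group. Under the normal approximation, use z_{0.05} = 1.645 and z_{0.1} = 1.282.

n = 23 per group

For two independent groups with equal n: n = 2·((z_{α/2} + z_β) / d)².
z_{α/2} + z_β = 1.645 + 1.282 = 2.927.
n = 2 × (2.927 / 0.88)² = 2 × 3.326² = 2 × 11.06 = 22.1.
Round up to the next whole participant.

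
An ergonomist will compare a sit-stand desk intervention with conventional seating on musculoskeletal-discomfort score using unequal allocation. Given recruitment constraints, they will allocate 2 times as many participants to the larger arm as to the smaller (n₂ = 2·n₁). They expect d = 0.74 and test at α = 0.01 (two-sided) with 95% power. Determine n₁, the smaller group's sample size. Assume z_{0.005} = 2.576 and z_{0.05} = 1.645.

With allocation ratio k = n₂/n₁ = 2, Var(x̄₁−x̄₂) = σ²(1/n₁ + 1/(k·n₁)) = σ²·(k+1)/(k·n₁).
So n₁ = (1 + 1/k)·((z_{α/2} + z_β)/d)² = 1.500 × (4.221/0.74)².
n₁ = 1.500 × 32.54 = 48.8.
Round up: n₁ = 49, giving n₂ = 2 × 49 = 98.

n₁ = 49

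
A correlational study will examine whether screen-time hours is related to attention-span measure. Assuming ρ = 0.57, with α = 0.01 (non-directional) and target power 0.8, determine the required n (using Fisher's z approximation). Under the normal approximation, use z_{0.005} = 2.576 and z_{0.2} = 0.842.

n = 31

Fisher's z: C = ½·ln((1+r)/(1−r)) = ½·ln(3.6512) = 0.6475.
n = ((z_{α/2} + z_β)/C)² + 3.
(2.576 + 0.842) / 0.6475 = 3.418 / 0.6475 = 5.279.
n = 5.279² + 3 = 27.87 + 3 = 30.9.
Round up.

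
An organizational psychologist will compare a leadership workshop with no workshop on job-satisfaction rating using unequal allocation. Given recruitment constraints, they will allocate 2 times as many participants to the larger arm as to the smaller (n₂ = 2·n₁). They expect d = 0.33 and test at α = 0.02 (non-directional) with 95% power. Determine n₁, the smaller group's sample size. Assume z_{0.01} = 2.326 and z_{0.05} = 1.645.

With allocation ratio k = n₂/n₁ = 2, Var(x̄₁−x̄₂) = σ²(1/n₁ + 1/(k·n₁)) = σ²·(k+1)/(k·n₁).
So n₁ = (1 + 1/k)·((z_{α/2} + z_β)/d)² = 1.500 × (3.971/0.33)².
n₁ = 1.500 × 144.80 = 217.2.
Round up: n₁ = 218, giving n₂ = 2 × 218 = 436.

n₁ = 218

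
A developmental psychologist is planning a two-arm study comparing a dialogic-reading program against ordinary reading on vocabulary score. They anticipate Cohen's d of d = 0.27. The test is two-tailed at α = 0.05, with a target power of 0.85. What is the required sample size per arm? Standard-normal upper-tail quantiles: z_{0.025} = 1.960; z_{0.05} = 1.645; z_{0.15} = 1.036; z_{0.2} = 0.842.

For two independent groups with equal n: n = 2·((z_{α/2} + z_β) / d)².
z_{α/2} + z_β = 1.960 + 1.036 = 2.996.
n = 2 × (2.996 / 0.27)² = 2 × 11.096² = 2 × 123.13 = 246.3.
Round up to the next whole participant.

n = 247 per group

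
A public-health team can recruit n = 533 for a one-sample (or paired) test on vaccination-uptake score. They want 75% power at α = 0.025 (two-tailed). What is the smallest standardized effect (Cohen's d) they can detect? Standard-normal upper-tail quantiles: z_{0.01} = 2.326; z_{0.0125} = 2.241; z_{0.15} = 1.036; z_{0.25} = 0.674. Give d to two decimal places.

d_min ≈ 0.13

For a single sample (or paired design) of n = 533: d_min = (z_{α/2} + z_β)/√n.
z-sum = 2.241 + 0.674 = 2.915.
d_min = 2.915 / √533 = 2.915 / 23.087 = 0.126.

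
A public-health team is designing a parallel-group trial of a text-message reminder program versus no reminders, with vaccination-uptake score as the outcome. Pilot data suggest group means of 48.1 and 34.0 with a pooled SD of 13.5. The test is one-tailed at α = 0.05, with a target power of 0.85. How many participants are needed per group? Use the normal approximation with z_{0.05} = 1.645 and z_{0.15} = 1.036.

n = 14 per group

Cohen's d = |M₁ − M₂| / SD_pooled = |48.1 − 34.0| / 13.5 = 14.1 / 13.5 = 1.044.
For two independent groups with equal n: n = 2·((z_{α} + z_β) / d)².
z_{α} + z_β = 1.645 + 1.036 = 2.681.
n = 2 × (2.681 / 1.044)² = 2 × 2.568² = 2 × 6.59 = 13.2.
Round up to the next whole participant.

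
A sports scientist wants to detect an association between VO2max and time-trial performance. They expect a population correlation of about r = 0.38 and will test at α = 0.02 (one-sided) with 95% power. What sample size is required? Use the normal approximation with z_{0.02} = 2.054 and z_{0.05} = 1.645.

Fisher's z: C = ½·ln((1+r)/(1−r)) = ½·ln(2.2258) = 0.4001.
n = ((z_{α} + z_β)/C)² + 3.
(2.054 + 1.645) / 0.4001 = 3.699 / 0.4001 = 9.245.
n = 9.245² + 3 = 85.47 + 3 = 88.5.
Round up.

n = 89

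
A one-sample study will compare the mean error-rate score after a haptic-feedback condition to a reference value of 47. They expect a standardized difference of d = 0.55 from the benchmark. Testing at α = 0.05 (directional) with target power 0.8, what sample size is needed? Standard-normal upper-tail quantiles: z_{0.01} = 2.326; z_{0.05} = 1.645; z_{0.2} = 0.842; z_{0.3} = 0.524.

For a one-sample test: n = ((z_{α} + z_β) / d)².
z_{α} + z_β = 1.645 + 0.842 = 2.487.
n = (2.487 / 0.55)² = 4.522² = 20.45.
Round up.

n = 21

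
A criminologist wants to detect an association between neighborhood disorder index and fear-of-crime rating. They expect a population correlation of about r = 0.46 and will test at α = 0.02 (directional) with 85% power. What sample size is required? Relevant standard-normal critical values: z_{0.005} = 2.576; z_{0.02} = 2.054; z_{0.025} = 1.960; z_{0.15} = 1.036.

Fisher's z: C = ½·ln((1+r)/(1−r)) = ½·ln(2.7037) = 0.4973.
n = ((z_{α} + z_β)/C)² + 3.
(2.054 + 1.036) / 0.4973 = 3.090 / 0.4973 = 6.214.
n = 6.214² + 3 = 38.61 + 3 = 41.6.
Round up.

n = 42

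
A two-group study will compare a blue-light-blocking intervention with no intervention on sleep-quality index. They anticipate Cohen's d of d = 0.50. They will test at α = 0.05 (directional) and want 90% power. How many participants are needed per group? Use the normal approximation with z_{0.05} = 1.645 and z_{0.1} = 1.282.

For two independent groups with equal n: n = 2·((z_{α} + z_β) / d)².
z_{α} + z_β = 1.645 + 1.282 = 2.927.
n = 2 × (2.927 / 0.50)² = 2 × 5.854² = 2 × 34.27 = 68.5.
Round up to the next whole participant.

n = 69 per group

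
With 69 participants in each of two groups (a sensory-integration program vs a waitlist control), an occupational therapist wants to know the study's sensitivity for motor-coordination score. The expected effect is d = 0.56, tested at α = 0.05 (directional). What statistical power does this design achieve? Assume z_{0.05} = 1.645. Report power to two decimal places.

power ≈ 0.95

For two equal groups, power = Φ(d·√(n/2) − z_{α}).
d·√(n/2) = 0.56 × √(69/2) = 0.56 × 5.874 = 3.289.
z_β = 3.289 − 1.645 = 1.644.
Power = Φ(1.644) = 0.950.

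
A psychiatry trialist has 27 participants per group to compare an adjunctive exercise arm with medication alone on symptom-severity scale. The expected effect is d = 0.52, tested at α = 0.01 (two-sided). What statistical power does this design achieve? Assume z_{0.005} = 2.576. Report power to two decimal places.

For two equal groups, power = Φ(d·√(n/2) − z_{α/2}).
d·√(n/2) = 0.52 × √(27/2) = 0.52 × 3.674 = 1.911.
z_β = 1.911 − 2.576 = -0.665.
Power = Φ(-0.665) = 0.253.

power ≈ 0.25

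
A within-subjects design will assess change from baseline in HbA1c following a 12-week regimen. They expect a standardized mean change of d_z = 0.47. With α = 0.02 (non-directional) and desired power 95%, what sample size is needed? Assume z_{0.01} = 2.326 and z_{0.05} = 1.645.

n = 72 pairs

For a paired (one-sample on differences) test: n = ((z_{α/2} + z_β) / d)².
z_{α/2} + z_β = 2.326 + 1.645 = 3.971.
n = (3.971 / 0.47)² = 8.449² = 71.38.
Round up.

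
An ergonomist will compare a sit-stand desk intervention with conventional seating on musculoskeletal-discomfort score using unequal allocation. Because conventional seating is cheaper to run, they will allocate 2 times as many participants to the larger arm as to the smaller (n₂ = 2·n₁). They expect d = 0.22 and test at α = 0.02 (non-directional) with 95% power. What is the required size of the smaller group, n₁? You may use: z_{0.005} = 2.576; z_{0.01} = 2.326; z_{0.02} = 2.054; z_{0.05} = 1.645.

n₁ = 489

With allocation ratio k = n₂/n₁ = 2, Var(x̄₁−x̄₂) = σ²(1/n₁ + 1/(k·n₁)) = σ²·(k+1)/(k·n₁).
So n₁ = (1 + 1/k)·((z_{α/2} + z_β)/d)² = 1.500 × (3.971/0.22)².
n₁ = 1.500 × 325.80 = 488.7.
Round up: n₁ = 489, giving n₂ = 2 × 489 = 978.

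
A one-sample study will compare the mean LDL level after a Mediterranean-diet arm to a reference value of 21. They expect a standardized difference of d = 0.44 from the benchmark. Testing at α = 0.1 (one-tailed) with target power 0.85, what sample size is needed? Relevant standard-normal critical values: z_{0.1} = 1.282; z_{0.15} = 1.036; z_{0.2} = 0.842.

For a one-sample test: n = ((z_{α} + z_β) / d)².
z_{α} + z_β = 1.282 + 1.036 = 2.318.
n = (2.318 / 0.44)² = 5.268² = 27.75.
Round up.

n = 28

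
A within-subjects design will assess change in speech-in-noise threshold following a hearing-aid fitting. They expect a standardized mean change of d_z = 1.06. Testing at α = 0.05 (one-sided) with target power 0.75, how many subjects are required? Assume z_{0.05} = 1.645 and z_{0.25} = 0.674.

For a paired (one-sample on differences) test: n = ((z_{α} + z_β) / d)².
z_{α} + z_β = 1.645 + 0.674 = 2.319.
n = (2.319 / 1.06)² = 2.188² = 4.79.
Round up.

n = 5 pairs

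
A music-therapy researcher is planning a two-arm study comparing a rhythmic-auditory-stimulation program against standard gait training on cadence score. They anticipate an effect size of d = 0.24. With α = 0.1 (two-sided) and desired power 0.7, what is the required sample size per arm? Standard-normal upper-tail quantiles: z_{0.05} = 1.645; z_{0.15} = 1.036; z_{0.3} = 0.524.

For two independent groups with equal n: n = 2·((z_{α/2} + z_β) / d)².
z_{α/2} + z_β = 1.645 + 0.524 = 2.169.
n = 2 × (2.169 / 0.24)² = 2 × 9.037² = 2 × 81.68 = 163.4.
Round up to the next whole participant.

n = 164 per group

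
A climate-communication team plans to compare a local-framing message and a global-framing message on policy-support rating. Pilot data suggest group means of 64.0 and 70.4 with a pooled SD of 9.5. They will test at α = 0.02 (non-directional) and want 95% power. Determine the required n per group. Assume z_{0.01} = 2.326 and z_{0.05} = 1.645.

n = 70 per group

Cohen's d = |M₁ − M₂| / SD_pooled = |64.0 − 70.4| / 9.5 = 6.4 / 9.5 = 0.674.
For two independent groups with equal n: n = 2·((z_{α/2} + z_β) / d)².
z_{α/2} + z_β = 2.326 + 1.645 = 3.971.
n = 2 × (3.971 / 0.674)² = 2 × 5.892² = 2 × 34.71 = 69.4.
Round up to the next whole participant.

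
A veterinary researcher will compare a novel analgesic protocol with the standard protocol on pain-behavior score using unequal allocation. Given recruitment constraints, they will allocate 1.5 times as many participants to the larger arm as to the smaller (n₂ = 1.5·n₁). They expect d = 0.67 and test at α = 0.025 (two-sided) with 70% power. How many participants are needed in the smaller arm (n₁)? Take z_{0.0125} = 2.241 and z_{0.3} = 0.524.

n₁ = 29

With allocation ratio k = n₂/n₁ = 1.5, Var(x̄₁−x̄₂) = σ²(1/n₁ + 1/(k·n₁)) = σ²·(k+1)/(k·n₁).
So n₁ = (1 + 1/k)·((z_{α/2} + z_β)/d)² = 1.667 × (2.765/0.67)².
n₁ = 1.667 × 17.03 = 28.4.
Round up: n₁ = 29, giving n₂ = ⌈1.5 × 29⌉ = ⌈43.5⌉ = 44.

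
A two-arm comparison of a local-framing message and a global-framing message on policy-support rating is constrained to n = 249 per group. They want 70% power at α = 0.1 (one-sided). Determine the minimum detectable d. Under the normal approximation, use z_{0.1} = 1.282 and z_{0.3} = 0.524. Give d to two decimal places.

For two independent groups of n = 249 each: d_min = (z_{α} + z_β)·√(2/n).
z-sum = 1.282 + 0.524 = 1.806.
d_min = 1.806 × √(2/249) = 1.806 × 0.0896 = 0.162.

d_min ≈ 0.16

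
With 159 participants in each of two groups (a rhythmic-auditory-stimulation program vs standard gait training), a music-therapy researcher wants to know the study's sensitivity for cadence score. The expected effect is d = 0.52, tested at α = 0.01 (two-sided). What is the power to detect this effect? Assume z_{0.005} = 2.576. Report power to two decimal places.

power ≈ 0.98

For two equal groups, power = Φ(d·√(n/2) − z_{α/2}).
d·√(n/2) = 0.52 × √(159/2) = 0.52 × 8.916 = 4.636.
z_β = 4.636 − 2.576 = 2.060.
Power = Φ(2.060) = 0.980.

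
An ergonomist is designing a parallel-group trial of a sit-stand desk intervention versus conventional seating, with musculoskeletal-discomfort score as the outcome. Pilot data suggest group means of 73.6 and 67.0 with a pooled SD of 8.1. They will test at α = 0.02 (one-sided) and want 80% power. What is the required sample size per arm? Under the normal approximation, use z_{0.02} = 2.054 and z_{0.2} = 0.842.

Cohen's d = |M₁ − M₂| / SD_pooled = |73.6 − 67.0| / 8.1 = 6.6 / 8.1 = 0.815.
For two independent groups with equal n: n = 2·((z_{α} + z_β) / d)².
z_{α} + z_β = 2.054 + 0.842 = 2.896.
n = 2 × (2.896 / 0.815)² = 2 × 3.553² = 2 × 12.63 = 25.3.
Round up to the next whole participant.

n = 26 per group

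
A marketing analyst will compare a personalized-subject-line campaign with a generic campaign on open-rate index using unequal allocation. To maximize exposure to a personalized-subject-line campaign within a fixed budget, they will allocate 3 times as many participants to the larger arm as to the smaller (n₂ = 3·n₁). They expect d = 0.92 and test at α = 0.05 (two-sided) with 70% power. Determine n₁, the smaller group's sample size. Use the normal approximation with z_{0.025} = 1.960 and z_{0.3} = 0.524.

n₁ = 10

With allocation ratio k = n₂/n₁ = 3, Var(x̄₁−x̄₂) = σ²(1/n₁ + 1/(k·n₁)) = σ²·(k+1)/(k·n₁).
So n₁ = (1 + 1/k)·((z_{α/2} + z_β)/d)² = 1.333 × (2.484/0.92)².
n₁ = 1.333 × 7.29 = 9.7.
Round up: n₁ = 10, giving n₂ = 3 × 10 = 30.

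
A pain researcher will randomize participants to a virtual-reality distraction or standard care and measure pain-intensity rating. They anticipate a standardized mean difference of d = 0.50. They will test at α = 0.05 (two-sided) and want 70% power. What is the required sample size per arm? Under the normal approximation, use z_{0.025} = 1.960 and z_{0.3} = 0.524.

For two independent groups with equal n: n = 2·((z_{α/2} + z_β) / d)².
z_{α/2} + z_β = 1.960 + 0.524 = 2.484.
n = 2 × (2.484 / 0.50)² = 2 × 4.968² = 2 × 24.68 = 49.4.
Round up to the next whole participant.

n = 50 per group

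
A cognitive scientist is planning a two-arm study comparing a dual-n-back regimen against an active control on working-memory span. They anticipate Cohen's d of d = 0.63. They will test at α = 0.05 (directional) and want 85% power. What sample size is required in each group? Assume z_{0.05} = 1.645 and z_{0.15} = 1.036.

For two independent groups with equal n: n = 2·((z_{α} + z_β) / d)².
z_{α} + z_β = 1.645 + 1.036 = 2.681.
n = 2 × (2.681 / 0.63)² = 2 × 4.256² = 2 × 18.11 = 36.2.
Round up to the next whole participant.

n = 37 per group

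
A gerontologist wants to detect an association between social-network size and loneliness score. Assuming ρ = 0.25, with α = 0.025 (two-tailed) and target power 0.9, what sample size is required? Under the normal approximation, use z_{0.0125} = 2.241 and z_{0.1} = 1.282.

Fisher's z: C = ½·ln((1+r)/(1−r)) = ½·ln(1.6667) = 0.2554.
n = ((z_{α/2} + z_β)/C)² + 3.
(2.241 + 1.282) / 0.2554 = 3.523 / 0.2554 = 13.794.
n = 13.794² + 3 = 190.28 + 3 = 193.3.
Round up.

n = 194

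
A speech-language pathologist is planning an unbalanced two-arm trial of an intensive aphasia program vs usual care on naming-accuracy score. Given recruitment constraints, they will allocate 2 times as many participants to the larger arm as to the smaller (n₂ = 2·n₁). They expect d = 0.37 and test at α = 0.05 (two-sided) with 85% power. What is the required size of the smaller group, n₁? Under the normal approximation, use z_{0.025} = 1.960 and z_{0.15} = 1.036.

With allocation ratio k = n₂/n₁ = 2, Var(x̄₁−x̄₂) = σ²(1/n₁ + 1/(k·n₁)) = σ²·(k+1)/(k·n₁).
So n₁ = (1 + 1/k)·((z_{α/2} + z_β)/d)² = 1.500 × (2.996/0.37)².
n₁ = 1.500 × 65.57 = 98.3.
Round up: n₁ = 99, giving n₂ = 2 × 99 = 198.

n₁ = 99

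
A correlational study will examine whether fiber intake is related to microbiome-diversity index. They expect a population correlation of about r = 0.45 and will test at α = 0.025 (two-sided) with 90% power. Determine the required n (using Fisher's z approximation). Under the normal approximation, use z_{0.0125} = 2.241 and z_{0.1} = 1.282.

Fisher's z: C = ½·ln((1+r)/(1−r)) = ½·ln(2.6364) = 0.4847.
n = ((z_{α/2} + z_β)/C)² + 3.
(2.241 + 1.282) / 0.4847 = 3.523 / 0.4847 = 7.268.
n = 7.268² + 3 = 52.83 + 3 = 55.8.
Round up.

n = 56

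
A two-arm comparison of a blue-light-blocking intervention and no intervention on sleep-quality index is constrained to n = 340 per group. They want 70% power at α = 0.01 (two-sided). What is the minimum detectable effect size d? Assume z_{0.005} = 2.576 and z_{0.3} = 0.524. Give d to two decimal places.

For two independent groups of n = 340 each: d_min = (z_{α/2} + z_β)·√(2/n).
z-sum = 2.576 + 0.524 = 3.100.
d_min = 3.100 × √(2/340) = 3.100 × 0.0767 = 0.238.

d_min ≈ 0.24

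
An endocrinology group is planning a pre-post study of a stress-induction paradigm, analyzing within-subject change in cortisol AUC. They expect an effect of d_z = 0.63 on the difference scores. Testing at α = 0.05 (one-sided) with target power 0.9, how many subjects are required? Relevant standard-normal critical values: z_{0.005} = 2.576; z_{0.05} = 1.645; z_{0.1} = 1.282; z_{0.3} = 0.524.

For a paired (one-sample on differences) test: n = ((z_{α} + z_β) / d)².
z_{α} + z_β = 1.645 + 1.282 = 2.927.
n = (2.927 / 0.63)² = 4.646² = 21.59.
Round up.

n = 22 pairs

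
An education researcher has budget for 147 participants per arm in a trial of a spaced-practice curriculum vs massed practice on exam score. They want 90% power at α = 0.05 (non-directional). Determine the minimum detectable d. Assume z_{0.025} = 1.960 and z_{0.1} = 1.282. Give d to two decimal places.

d_min ≈ 0.38

For two independent groups of n = 147 each: d_min = (z_{α/2} + z_β)·√(2/n).
z-sum = 1.960 + 1.282 = 3.242.
d_min = 3.242 × √(2/147) = 3.242 × 0.1166 = 0.378.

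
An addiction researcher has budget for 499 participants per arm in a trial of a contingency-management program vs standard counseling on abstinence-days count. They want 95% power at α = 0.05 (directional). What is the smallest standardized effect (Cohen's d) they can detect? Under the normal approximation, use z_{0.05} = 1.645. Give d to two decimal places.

For two independent groups of n = 499 each: d_min = (z_{α} + z_β)·√(2/n).
z-sum = 1.645 + 1.645 = 3.290.
d_min = 3.290 × √(2/499) = 3.290 × 0.0633 = 0.208.

d_min ≈ 0.21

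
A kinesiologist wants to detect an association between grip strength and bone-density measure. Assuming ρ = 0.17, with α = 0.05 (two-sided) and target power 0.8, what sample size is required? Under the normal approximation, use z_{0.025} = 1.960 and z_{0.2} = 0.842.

Fisher's z: C = ½·ln((1+r)/(1−r)) = ½·ln(1.4096) = 0.1717.
n = ((z_{α/2} + z_β)/C)² + 3.
(1.960 + 0.842) / 0.1717 = 2.802 / 0.1717 = 16.319.
n = 16.319² + 3 = 266.32 + 3 = 269.3.
Round up.

n = 270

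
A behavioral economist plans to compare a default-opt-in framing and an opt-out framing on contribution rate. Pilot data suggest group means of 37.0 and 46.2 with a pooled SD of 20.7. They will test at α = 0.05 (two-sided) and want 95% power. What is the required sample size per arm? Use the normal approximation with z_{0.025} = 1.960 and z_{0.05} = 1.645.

n = 132 per group

Cohen's d = |M₁ − M₂| / SD_pooled = |37.0 − 46.2| / 20.7 = 9.2 / 20.7 = 0.444.
For two independent groups with equal n: n = 2·((z_{α/2} + z_β) / d)².
z_{α/2} + z_β = 1.960 + 1.645 = 3.605.
n = 2 × (3.605 / 0.444)² = 2 × 8.119² = 2 × 65.92 = 131.8.
Round up to the next whole participant.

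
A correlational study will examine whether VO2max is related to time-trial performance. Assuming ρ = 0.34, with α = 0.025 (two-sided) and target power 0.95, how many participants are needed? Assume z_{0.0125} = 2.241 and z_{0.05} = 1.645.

Fisher's z: C = ½·ln((1+r)/(1−r)) = ½·ln(2.0303) = 0.3541.
n = ((z_{α/2} + z_β)/C)² + 3.
(2.241 + 1.645) / 0.3541 = 3.886 / 0.3541 = 10.974.
n = 10.974² + 3 = 120.44 + 3 = 123.4.
Round up.

n = 124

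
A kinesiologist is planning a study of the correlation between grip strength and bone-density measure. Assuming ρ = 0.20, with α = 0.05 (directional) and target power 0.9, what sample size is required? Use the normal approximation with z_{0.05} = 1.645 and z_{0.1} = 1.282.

n = 212

Fisher's z: C = ½·ln((1+r)/(1−r)) = ½·ln(1.5000) = 0.2027.
n = ((z_{α} + z_β)/C)² + 3.
(1.645 + 1.282) / 0.2027 = 2.927 / 0.2027 = 14.440.
n = 14.440² + 3 = 208.52 + 3 = 211.5.
Round up.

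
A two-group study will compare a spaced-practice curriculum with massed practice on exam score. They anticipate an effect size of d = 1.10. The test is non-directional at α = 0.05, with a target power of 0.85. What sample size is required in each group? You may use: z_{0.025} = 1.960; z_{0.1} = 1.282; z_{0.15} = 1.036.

For two independent groups with equal n: n = 2·((z_{α/2} + z_β) / d)².
z_{α/2} + z_β = 1.960 + 1.036 = 2.996.
n = 2 × (2.996 / 1.10)² = 2 × 2.724² = 2 × 7.42 = 14.8.
Round up to the next whole participant.

n = 15 per group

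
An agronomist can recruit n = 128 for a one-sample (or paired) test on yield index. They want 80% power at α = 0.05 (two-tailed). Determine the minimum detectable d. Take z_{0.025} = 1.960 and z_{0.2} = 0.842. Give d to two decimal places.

d_min ≈ 0.25

For a single sample (or paired design) of n = 128: d_min = (z_{α/2} + z_β)/√n.
z-sum = 1.960 + 0.842 = 2.802.
d_min = 2.802 / √128 = 2.802 / 11.314 = 0.248.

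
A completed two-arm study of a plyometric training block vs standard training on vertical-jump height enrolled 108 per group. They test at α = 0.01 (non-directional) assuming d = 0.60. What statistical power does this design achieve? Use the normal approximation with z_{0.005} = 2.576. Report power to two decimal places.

power ≈ 0.97

For two equal groups, power = Φ(d·√(n/2) − z_{α/2}).
d·√(n/2) = 0.60 × √(108/2) = 0.60 × 7.348 = 4.409.
z_β = 4.409 − 2.576 = 1.833.
Power = Φ(1.833) = 0.967.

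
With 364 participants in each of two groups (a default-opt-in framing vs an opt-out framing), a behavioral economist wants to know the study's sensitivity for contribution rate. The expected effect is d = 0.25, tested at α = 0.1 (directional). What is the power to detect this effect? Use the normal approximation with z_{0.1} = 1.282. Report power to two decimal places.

power ≈ 0.98

For two equal groups, power = Φ(d·√(n/2) − z_{α}).
d·√(n/2) = 0.25 × √(364/2) = 0.25 × 13.491 = 3.373.
z_β = 3.373 − 1.282 = 2.091.
Power = Φ(2.091) = 0.982.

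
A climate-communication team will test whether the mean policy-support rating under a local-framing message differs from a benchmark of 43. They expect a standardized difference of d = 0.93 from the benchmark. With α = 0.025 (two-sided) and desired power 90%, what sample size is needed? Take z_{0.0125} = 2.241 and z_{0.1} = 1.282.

For a one-sample test: n = ((z_{α/2} + z_β) / d)².
z_{α/2} + z_β = 2.241 + 1.282 = 3.523.
n = (3.523 / 0.93)² = 3.788² = 14.35.
Round up.

n = 15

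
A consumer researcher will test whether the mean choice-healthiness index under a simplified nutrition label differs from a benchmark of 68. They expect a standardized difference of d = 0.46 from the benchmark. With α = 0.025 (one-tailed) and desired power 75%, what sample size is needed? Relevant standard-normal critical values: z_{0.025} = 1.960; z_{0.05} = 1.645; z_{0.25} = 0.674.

n = 33

For a one-sample test: n = ((z_{α} + z_β) / d)².
z_{α} + z_β = 1.960 + 0.674 = 2.634.
n = (2.634 / 0.46)² = 5.726² = 32.79.
Round up.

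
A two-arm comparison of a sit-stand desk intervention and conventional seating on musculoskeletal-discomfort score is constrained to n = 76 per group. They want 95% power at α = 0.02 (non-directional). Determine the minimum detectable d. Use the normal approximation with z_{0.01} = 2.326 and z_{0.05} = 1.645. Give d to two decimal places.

d_min ≈ 0.64

For two independent groups of n = 76 each: d_min = (z_{α/2} + z_β)·√(2/n).
z-sum = 2.326 + 1.645 = 3.971.
d_min = 3.971 × √(2/76) = 3.971 × 0.1622 = 0.644.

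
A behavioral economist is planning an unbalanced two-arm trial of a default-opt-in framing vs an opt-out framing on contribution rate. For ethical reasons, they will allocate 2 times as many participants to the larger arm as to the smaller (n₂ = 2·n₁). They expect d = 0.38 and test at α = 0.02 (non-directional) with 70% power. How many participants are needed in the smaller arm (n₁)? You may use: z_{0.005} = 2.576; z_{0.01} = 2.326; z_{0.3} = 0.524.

n₁ = 85

With allocation ratio k = n₂/n₁ = 2, Var(x̄₁−x̄₂) = σ²(1/n₁ + 1/(k·n₁)) = σ²·(k+1)/(k·n₁).
So n₁ = (1 + 1/k)·((z_{α/2} + z_β)/d)² = 1.500 × (2.850/0.38)².
n₁ = 1.500 × 56.25 = 84.4.
Round up: n₁ = 85, giving n₂ = 2 × 85 = 170.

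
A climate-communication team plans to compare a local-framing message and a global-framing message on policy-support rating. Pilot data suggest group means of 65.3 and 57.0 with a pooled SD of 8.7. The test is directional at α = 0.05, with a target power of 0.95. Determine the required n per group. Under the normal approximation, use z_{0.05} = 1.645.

n = 24 per group

Cohen's d = |M₁ − M₂| / SD_pooled = |65.3 − 57.0| / 8.7 = 8.3 / 8.7 = 0.954.
For two independent groups with equal n: n = 2·((z_{α} + z_β) / d)².
z_{α} + z_β = 1.645 + 1.645 = 3.290.
n = 2 × (3.290 / 0.954)² = 2 × 3.449² = 2 × 11.89 = 23.8.
Round up to the next whole participant.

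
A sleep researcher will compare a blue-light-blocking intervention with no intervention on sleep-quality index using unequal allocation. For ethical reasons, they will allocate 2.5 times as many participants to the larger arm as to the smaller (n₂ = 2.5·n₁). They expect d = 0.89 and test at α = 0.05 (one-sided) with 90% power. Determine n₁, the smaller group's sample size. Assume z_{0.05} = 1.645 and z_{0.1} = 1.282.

n₁ = 16

With allocation ratio k = n₂/n₁ = 2.5, Var(x̄₁−x̄₂) = σ²(1/n₁ + 1/(k·n₁)) = σ²·(k+1)/(k·n₁).
So n₁ = (1 + 1/k)·((z_{α} + z_β)/d)² = 1.400 × (2.927/0.89)².
n₁ = 1.400 × 10.82 = 15.1.
Round up: n₁ = 16, giving n₂ = 2.5 × 16 = 40.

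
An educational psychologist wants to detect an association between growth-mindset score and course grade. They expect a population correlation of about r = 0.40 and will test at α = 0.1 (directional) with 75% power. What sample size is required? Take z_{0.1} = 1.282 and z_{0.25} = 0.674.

Fisher's z: C = ½·ln((1+r)/(1−r)) = ½·ln(2.3333) = 0.4236.
n = ((z_{α} + z_β)/C)² + 3.
(1.282 + 0.674) / 0.4236 = 1.956 / 0.4236 = 4.618.
n = 4.618² + 3 = 21.32 + 3 = 24.3.
Round up.

n = 25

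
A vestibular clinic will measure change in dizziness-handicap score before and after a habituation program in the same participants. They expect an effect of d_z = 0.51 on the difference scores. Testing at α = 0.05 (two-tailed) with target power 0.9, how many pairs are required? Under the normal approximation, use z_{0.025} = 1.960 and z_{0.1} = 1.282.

For a paired (one-sample on differences) test: n = ((z_{α/2} + z_β) / d)².
z_{α/2} + z_β = 1.960 + 1.282 = 3.242.
n = (3.242 / 0.51)² = 6.357² = 40.41.
Round up.

n = 41 pairs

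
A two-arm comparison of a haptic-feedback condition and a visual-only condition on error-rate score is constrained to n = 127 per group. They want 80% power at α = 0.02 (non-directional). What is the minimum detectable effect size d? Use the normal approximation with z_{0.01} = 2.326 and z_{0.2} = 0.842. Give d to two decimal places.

d_min ≈ 0.40

For two independent groups of n = 127 each: d_min = (z_{α/2} + z_β)·√(2/n).
z-sum = 2.326 + 0.842 = 3.168.
d_min = 3.168 × √(2/127) = 3.168 × 0.1255 = 0.398.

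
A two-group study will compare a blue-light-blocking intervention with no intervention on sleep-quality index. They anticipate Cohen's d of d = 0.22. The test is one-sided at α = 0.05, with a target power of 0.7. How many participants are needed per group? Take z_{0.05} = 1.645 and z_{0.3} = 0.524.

For two independent groups with equal n: n = 2·((z_{α} + z_β) / d)².
z_{α} + z_β = 1.645 + 0.524 = 2.169.
n = 2 × (2.169 / 0.22)² = 2 × 9.859² = 2 × 97.20 = 194.4.
Round up to the next whole participant.

n = 195 per group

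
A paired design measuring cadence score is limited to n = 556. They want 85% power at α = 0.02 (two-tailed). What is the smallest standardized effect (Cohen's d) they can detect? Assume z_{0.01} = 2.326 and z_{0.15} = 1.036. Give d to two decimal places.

d_min ≈ 0.14

For a single sample (or paired design) of n = 556: d_min = (z_{α/2} + z_β)/√n.
z-sum = 2.326 + 1.036 = 3.362.
d_min = 3.362 / √556 = 3.362 / 23.580 = 0.143.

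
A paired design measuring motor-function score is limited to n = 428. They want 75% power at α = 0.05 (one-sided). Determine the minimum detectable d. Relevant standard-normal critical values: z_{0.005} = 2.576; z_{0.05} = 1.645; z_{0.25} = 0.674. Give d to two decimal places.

d_min ≈ 0.11

For a single sample (or paired design) of n = 428: d_min = (z_{α} + z_β)/√n.
z-sum = 1.645 + 0.674 = 2.319.
d_min = 2.319 / √428 = 2.319 / 20.688 = 0.112.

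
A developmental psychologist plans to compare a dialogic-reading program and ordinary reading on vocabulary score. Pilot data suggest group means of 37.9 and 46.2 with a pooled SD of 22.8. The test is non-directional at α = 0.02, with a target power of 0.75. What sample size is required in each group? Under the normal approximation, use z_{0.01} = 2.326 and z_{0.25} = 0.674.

Cohen's d = |M₁ − M₂| / SD_pooled = |37.9 − 46.2| / 22.8 = 8.3 / 22.8 = 0.364.
For two independent groups with equal n: n = 2·((z_{α/2} + z_β) / d)².
z_{α/2} + z_β = 2.326 + 0.674 = 3.000.
n = 2 × (3.000 / 0.364)² = 2 × 8.242² = 2 × 67.93 = 135.9.
Round up to the next whole participant.

n = 136 per group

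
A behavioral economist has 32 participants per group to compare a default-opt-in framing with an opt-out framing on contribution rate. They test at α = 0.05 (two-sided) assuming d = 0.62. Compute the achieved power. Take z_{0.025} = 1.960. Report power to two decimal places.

For two equal groups, power = Φ(d·√(n/2) − z_{α/2}).
d·√(n/2) = 0.62 × √(32/2) = 0.62 × 4.000 = 2.480.
z_β = 2.480 − 1.960 = 0.520.
Power = Φ(0.520) = 0.698.

power ≈ 0.70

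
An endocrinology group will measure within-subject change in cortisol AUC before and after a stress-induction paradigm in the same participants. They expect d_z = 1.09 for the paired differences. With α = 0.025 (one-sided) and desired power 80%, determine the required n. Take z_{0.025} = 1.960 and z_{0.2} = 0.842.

For a paired (one-sample on differences) test: n = ((z_{α} + z_β) / d)².
z_{α} + z_β = 1.960 + 0.842 = 2.802.
n = (2.802 / 1.09)² = 2.571² = 6.61.
Round up.

n = 7 pairs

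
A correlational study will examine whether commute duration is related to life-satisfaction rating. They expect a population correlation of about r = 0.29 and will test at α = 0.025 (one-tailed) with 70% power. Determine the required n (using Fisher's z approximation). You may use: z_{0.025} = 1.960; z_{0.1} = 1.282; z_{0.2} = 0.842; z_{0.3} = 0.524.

Fisher's z: C = ½·ln((1+r)/(1−r)) = ½·ln(1.8169) = 0.2986.
n = ((z_{α} + z_β)/C)² + 3.
(1.960 + 0.524) / 0.2986 = 2.484 / 0.2986 = 8.319.
n = 8.319² + 3 = 69.20 + 3 = 72.2.
Round up.

n = 73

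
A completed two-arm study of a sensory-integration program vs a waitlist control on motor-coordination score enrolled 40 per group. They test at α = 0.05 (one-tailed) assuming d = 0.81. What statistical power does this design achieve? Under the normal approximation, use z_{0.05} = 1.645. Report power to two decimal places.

For two equal groups, power = Φ(d·√(n/2) − z_{α}).
d·√(n/2) = 0.81 × √(40/2) = 0.81 × 4.472 = 3.622.
z_β = 3.622 − 1.645 = 1.977.
Power = Φ(1.977) = 0.976.

power ≈ 0.98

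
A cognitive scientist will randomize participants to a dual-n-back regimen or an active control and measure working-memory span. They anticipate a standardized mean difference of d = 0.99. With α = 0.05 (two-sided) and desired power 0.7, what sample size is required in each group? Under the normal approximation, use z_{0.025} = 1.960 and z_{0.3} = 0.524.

n = 13 per group

For two independent groups with equal n: n = 2·((z_{α/2} + z_β) / d)².
z_{α/2} + z_β = 1.960 + 0.524 = 2.484.
n = 2 × (2.484 / 0.99)² = 2 × 2.509² = 2 × 6.30 = 12.6.
Round up to the next whole participant.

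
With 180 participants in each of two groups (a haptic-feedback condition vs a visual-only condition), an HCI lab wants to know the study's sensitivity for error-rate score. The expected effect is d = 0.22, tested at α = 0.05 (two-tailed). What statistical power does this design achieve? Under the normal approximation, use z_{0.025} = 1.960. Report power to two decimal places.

power ≈ 0.55

For two equal groups, power = Φ(d·√(n/2) − z_{α/2}).
d·√(n/2) = 0.22 × √(180/2) = 0.22 × 9.487 = 2.087.
z_β = 2.087 − 1.960 = 0.127.
Power = Φ(0.127) = 0.551.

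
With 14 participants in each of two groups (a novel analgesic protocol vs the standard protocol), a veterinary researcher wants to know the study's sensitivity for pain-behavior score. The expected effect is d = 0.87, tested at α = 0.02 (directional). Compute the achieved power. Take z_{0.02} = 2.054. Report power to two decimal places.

For two equal groups, power = Φ(d·√(n/2) − z_{α}).
d·√(n/2) = 0.87 × √(14/2) = 0.87 × 2.646 = 2.302.
z_β = 2.302 − 2.054 = 0.248.
Power = Φ(0.248) = 0.598.

power ≈ 0.60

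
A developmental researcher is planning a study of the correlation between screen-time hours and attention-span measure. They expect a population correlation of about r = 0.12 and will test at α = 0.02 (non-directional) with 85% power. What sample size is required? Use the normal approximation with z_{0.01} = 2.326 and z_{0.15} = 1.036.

n = 781

Fisher's z: C = ½·ln((1+r)/(1−r)) = ½·ln(1.2727) = 0.1206.
n = ((z_{α/2} + z_β)/C)² + 3.
(2.326 + 1.036) / 0.1206 = 3.362 / 0.1206 = 27.877.
n = 27.877² + 3 = 777.14 + 3 = 780.1.
Round up.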